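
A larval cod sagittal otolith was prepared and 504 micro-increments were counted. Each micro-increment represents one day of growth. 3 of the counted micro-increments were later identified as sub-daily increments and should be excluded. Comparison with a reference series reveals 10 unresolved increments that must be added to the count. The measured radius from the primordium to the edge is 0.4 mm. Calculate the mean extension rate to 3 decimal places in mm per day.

0.001 mm per day

True micro-increment count = 504 − 3 + 10 = 511.
Extension rate ≈ 0.4 / 511 = 0.001 mm per day.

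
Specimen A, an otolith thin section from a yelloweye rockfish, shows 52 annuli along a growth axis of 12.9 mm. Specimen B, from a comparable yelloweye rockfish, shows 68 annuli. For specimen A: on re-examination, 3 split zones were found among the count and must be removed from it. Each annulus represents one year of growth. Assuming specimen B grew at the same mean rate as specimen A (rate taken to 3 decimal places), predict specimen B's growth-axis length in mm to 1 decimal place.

17.9 mm

Specimen A: correcting the raw count gives 52 − 3 = 49 true annuli.
A: Extension rate ≈ 12.9 / 49 = 0.263 mm/yr.
For B, 0.263 mm/year × 68 years = 17.9 mm.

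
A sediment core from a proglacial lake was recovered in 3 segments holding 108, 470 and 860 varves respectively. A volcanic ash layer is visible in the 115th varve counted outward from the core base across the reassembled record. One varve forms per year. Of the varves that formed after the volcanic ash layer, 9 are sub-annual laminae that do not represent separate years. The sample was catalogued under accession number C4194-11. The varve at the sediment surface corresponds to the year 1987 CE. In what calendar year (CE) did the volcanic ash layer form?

Total varves = 108 + 470 + 860 = 1438.
Between varve 115 and the sediment surface there are 1438 − 115 = 1323 varves.
Excluding 9 false varves: 1323 − 9 = 1314.
1987 − 1314 = 673 CE.

673 CE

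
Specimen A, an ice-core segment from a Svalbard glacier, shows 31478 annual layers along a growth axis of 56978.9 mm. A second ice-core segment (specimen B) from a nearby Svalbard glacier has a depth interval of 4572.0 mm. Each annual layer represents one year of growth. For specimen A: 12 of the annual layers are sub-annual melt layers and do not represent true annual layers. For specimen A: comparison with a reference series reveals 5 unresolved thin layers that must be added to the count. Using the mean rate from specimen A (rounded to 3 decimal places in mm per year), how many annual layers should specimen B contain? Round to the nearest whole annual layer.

2525 annual layers

Specimen A: correcting the raw count gives 31478 − 12 + 5 = 31471 true annual layers.
A: Extension rate ≈ 56978.9 / 31471 = 1.811 mm per year.
B spans 4572.0 / 1.811 = 2524.57 years ≈ 2525 annual layers.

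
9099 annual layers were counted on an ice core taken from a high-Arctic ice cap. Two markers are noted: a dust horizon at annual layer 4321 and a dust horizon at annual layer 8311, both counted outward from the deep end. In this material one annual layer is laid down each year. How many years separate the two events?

3990 years

The two markers are separated by 8311 − 4321 = 3990 annual layers.
At one annual layer per year, 3990 years elapsed between them.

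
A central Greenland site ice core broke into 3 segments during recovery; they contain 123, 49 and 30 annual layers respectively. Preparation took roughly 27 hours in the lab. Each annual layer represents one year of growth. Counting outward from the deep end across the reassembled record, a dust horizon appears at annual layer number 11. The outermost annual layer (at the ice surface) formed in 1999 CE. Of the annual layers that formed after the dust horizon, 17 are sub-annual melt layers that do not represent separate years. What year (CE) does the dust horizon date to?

1825 CE

Total annual layers = 123 + 49 + 30 = 202.
202 − 11 = 191 annual layers lie beyond the dust horizon toward the ice surface.
Removing the 17 false annual layers leaves 191 − 17 = 174 true annual layers beyond the dust horizon.
The annual layer at the ice surface is 1999 CE, so the dust horizon dates to 1999 − 174 = 1825 CE.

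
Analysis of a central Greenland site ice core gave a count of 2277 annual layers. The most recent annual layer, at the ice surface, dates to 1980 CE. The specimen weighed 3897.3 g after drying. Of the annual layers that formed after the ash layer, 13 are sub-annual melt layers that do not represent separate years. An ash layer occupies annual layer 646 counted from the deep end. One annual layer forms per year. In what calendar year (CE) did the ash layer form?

362 CE

Between annual layer 646 and the ice surface there are 2277 − 646 = 1631 annual layers.
Removing the 13 false annual layers leaves 1631 − 13 = 1618 true annual layers beyond the ash layer.
1980 − 1618 = 362 CE.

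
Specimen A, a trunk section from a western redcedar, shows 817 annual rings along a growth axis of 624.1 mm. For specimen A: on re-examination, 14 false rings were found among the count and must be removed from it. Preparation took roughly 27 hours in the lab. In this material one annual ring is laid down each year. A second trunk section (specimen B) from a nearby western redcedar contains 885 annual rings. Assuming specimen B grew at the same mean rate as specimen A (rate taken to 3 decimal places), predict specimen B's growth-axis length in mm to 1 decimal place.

Specimen A: true annual ring count = 817 − 14 = 803.
A: Mean rate = 624.1 mm / 803 years ≈ 0.777 mm per year.
B's length ≈ 0.777 × 885 = 687.6 mm.

687.6 mm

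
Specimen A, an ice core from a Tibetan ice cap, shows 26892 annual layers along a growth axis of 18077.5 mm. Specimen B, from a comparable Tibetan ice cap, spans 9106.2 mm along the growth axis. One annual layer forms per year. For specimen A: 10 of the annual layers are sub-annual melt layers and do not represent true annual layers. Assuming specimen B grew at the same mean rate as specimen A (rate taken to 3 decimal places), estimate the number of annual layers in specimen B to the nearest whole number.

13551 annual layers

Specimen A: adjusted count: 26892 − 10 = 26882 annual layers.
A: Extension rate ≈ 18077.5 / 26882 = 0.672 mm/year.
For B, 9106.2 / 0.672 = 13550.89 years ≈ 13551 annual layers.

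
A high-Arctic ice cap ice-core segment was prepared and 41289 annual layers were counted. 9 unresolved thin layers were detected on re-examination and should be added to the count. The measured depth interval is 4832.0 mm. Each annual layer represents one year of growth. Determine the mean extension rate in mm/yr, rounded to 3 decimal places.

0.117 mm/yr

True annual layer count = 41289 + 9 = 41298.
4832.0 mm over 41298 years gives 4832.0 / 41298 ≈ 0.117 mm/yr.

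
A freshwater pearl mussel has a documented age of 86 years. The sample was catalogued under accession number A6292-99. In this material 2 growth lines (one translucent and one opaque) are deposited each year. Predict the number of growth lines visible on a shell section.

172 growth lines

With 2 growth lines per year, 86 years would produce 86 × 2 = 172 growth lines.
So 172 growth lines should be present.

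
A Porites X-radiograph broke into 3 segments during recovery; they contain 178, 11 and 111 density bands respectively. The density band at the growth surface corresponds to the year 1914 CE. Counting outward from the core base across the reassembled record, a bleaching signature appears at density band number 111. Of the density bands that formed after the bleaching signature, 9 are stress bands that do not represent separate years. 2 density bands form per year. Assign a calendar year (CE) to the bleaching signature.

1824 CE

Total density bands = 178 + 11 + 111 = 300.
Between density band 111 and the growth surface there are 300 − 111 = 189 density bands.
Excluding 9 false density bands: 189 − 9 = 180.
Dividing by 2 density bands per year: 180 / 2 = 90 years.
1914 − 90 = 1824 CE.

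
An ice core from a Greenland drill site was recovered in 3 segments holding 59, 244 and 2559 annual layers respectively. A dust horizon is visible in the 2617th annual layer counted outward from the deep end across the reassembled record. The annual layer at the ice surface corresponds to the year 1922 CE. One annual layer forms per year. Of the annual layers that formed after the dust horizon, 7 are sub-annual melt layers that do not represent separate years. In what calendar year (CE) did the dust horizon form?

Total annual layers = 59 + 244 + 2559 = 2862.
Between annual layer 2617 and the ice surface there are 2862 − 2617 = 245 annual layers.
Removing the 7 false annual layers leaves 245 − 7 = 238 true annual layers beyond the dust horizon.
Counting back 238 years from 1922 CE places the dust horizon in 1922 − 238 = 1684 CE.

1684 CE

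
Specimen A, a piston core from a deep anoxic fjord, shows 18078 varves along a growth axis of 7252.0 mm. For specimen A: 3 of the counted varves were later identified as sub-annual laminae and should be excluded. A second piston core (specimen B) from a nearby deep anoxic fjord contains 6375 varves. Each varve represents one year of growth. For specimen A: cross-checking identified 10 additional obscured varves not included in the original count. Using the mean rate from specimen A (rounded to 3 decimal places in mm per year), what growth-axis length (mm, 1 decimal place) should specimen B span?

2556.4 mm

Specimen A: correcting the raw count gives 18078 − 3 + 10 = 18085 true varves.
A: Extension rate ≈ 7252.0 / 18085 = 0.401 mm/yr.
B's length ≈ 0.401 × 6375 = 2556.4 mm.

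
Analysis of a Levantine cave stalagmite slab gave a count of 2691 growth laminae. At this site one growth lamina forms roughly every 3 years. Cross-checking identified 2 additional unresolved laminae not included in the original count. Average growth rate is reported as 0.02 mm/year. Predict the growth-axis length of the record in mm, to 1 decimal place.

Adjusted count: 2691 + 2 = 2693 growth laminae.
Multiplying by 3 years per growth lamina: 2693 × 3 = 8079 years.
Predicted length = 0.02 mm/year × 8079 years = 161.6 mm.

161.6 mm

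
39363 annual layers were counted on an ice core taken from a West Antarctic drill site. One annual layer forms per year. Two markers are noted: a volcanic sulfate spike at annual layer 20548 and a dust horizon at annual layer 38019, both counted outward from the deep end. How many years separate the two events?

Separation: 38019 − 20548 = 17471 annual layers.
One annual layer per year makes the interval 17471 years.

17471 years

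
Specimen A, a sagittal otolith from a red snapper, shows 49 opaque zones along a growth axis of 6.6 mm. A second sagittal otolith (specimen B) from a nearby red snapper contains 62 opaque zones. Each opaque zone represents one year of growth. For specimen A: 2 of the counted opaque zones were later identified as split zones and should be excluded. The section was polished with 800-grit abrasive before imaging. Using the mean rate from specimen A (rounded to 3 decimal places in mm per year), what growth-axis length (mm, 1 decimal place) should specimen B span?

Specimen A: true opaque zone count = 49 − 2 = 47.
A: Mean rate = 6.6 mm / 47 years ≈ 0.140 mm per year.
B's length ≈ 0.140 × 62 = 8.7 mm.

8.7 mm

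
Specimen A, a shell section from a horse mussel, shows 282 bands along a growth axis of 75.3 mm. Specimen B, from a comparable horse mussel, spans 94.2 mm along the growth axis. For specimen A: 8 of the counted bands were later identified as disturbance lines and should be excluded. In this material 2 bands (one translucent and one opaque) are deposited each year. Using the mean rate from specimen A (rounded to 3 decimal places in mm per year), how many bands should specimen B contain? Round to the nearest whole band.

343 bands

Specimen A: correcting the raw count gives 282 − 8 = 274 true bands.
Specimen A: with 2 bands per year, 274 / 2 = 137 years.
A: 75.3 mm over 137 years gives 75.3 / 137 ≈ 0.550 mm per year.
Specimen B: 94.2 mm / 0.550 mm per year = 171.27 years; at 2 bands per year that is 171.27 × 2 ≈ 343 bands.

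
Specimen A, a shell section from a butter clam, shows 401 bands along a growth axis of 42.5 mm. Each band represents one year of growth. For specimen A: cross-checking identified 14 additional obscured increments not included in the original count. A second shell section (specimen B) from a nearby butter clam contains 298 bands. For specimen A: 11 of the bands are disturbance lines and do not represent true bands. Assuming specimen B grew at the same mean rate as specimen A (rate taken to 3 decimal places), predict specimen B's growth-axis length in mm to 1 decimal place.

Specimen A: correcting the raw count gives 401 − 11 + 14 = 404 true bands.
A: 42.5 mm over 404 years gives 42.5 / 404 ≈ 0.105 mm/yr.
Length of B = 0.105 × 298 = 31.3 mm.

31.3 mm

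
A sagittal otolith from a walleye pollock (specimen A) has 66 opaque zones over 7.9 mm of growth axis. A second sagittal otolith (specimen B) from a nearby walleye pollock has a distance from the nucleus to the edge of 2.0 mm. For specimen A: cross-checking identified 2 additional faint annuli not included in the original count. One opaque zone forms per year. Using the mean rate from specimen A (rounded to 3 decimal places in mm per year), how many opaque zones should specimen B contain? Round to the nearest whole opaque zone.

17 opaque zones

Specimen A: true opaque zone count = 66 + 2 = 68.
A: Mean rate = 7.9 mm / 68 years ≈ 0.116 mm per year.
Specimen B: 2.0 mm / 0.116 mm per year = 17.24 years ≈ 17 opaque zones.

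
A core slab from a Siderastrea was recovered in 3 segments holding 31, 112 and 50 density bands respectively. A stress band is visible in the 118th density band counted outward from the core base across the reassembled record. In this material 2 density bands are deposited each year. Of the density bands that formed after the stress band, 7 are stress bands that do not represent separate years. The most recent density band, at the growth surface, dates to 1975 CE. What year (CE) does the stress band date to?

1941 CE

Total density bands = 31 + 112 + 50 = 193.
Between density band 118 and the growth surface there are 193 − 118 = 75 density bands.
Excluding 7 false density bands: 75 − 7 = 68.
With 2 density bands per year, 68 / 2 = 34 years.
1975 − 34 = 1941 CE.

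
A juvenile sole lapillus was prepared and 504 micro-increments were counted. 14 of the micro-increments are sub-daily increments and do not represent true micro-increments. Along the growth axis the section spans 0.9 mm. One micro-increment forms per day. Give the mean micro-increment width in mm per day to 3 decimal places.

0.002 mm per day

After corrections the count is 504 − 14 = 490 micro-increments.
Extension rate ≈ 0.9 / 490 = 0.002 mm per day.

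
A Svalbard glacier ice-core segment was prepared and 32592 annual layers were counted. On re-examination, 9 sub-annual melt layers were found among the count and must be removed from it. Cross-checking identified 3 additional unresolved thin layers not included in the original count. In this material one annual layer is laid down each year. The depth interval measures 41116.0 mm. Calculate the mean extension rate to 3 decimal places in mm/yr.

True annual layer count = 32592 − 9 + 3 = 32586.
41116.0 mm over 32586 years gives 41116.0 / 32586 ≈ 1.262 mm/yr.

1.262 mm/yr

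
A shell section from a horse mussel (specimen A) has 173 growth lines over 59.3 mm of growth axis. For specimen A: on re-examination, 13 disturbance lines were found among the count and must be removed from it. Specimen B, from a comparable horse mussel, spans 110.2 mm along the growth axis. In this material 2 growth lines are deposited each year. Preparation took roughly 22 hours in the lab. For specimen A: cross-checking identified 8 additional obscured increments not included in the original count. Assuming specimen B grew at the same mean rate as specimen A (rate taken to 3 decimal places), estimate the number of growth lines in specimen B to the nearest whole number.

312 growth lines

Specimen A: correcting the raw count gives 173 − 13 + 8 = 168 true growth lines.
Specimen A: dividing by 2 growth lines per year: 168 / 2 = 84 years.
A: Mean rate = 59.3 mm / 84 years ≈ 0.706 mm/year.
B spans 110.2 / 0.706 = 156.09 years; at 2 growth lines per year that is 156.09 × 2 ≈ 312 growth lines.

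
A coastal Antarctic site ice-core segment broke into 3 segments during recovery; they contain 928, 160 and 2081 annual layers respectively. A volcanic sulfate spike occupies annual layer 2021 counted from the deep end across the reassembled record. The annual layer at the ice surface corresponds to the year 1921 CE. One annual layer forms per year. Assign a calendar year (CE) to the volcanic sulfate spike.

773 CE

Total annual layers = 928 + 160 + 2081 = 3169.
3169 − 2021 = 1148 annual layers lie beyond the volcanic sulfate spike toward the ice surface.
1921 − 1148 = 773 CE.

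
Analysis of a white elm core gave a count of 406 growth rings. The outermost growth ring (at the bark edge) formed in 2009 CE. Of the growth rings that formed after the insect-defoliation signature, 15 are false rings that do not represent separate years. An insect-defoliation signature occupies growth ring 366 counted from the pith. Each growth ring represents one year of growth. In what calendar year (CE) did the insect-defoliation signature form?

1984 CE

406 − 366 = 40 growth rings lie beyond the insect-defoliation signature toward the bark edge.
Removing the 15 false growth rings leaves 40 − 15 = 25 true growth rings beyond the insect-defoliation signature.
The growth ring at the bark edge is 2009 CE, so the insect-defoliation signature dates to 2009 − 25 = 1984 CE.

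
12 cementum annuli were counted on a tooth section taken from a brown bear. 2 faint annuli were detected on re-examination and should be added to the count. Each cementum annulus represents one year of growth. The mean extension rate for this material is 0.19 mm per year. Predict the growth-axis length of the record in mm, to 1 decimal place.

2.7 mm

Correcting the raw count gives 12 + 2 = 14 true cementum annuli.
Predicted length = 0.19 mm/year × 14 years = 2.7 mm.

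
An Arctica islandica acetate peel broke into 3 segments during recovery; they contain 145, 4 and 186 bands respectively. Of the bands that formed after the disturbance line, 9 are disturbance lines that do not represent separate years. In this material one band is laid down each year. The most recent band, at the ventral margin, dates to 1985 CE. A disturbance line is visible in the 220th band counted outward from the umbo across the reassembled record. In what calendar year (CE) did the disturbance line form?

Total bands = 145 + 4 + 186 = 335.
Between band 220 and the ventral margin there are 335 − 220 = 115 bands.
115 − 9 false = 106 true bands after the disturbance line.
Counting back 106 years from 1985 CE places the disturbance line in 1985 − 106 = 1879 CE.

1879 CE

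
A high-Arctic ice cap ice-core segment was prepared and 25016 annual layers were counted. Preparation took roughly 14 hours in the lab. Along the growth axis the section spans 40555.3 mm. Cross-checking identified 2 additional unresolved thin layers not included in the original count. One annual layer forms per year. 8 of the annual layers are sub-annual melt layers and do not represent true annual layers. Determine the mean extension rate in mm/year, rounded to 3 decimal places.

1.622 mm/year

Correcting the raw count gives 25016 − 8 + 2 = 25010 true annual layers.
Mean rate = 40555.3 mm / 25010 years ≈ 1.622 mm/year.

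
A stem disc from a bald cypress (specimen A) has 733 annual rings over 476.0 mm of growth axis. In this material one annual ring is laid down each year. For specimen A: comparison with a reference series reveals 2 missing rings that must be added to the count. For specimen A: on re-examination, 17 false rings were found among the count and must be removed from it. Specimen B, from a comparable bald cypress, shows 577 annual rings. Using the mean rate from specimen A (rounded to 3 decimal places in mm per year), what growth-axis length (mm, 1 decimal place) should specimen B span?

Specimen A: correcting the raw count gives 733 − 17 + 2 = 718 true annual rings.
A: 476.0 mm over 718 years gives 476.0 / 718 ≈ 0.663 mm/year.
For B, 0.663 mm/year × 577 years = 382.6 mm.

382.6 mm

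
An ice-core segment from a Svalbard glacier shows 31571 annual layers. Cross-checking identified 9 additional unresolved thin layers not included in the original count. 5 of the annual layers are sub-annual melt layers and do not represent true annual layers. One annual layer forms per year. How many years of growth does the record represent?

31575 years

True annual layer count = 31571 − 5 + 9 = 31575.
One annual layer per year makes the duration 31575 years.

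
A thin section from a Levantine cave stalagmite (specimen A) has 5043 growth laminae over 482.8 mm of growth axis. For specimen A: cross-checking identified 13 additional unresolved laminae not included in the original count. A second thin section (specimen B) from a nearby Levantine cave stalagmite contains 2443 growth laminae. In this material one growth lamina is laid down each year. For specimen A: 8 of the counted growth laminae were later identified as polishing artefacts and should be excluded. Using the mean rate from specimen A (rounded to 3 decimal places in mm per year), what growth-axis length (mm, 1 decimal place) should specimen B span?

Specimen A: correcting the raw count gives 5043 − 8 + 13 = 5048 true growth laminae.
A: Mean rate = 482.8 mm / 5048 years ≈ 0.096 mm/yr.
B's length ≈ 0.096 × 2443 = 234.5 mm.

234.5 mm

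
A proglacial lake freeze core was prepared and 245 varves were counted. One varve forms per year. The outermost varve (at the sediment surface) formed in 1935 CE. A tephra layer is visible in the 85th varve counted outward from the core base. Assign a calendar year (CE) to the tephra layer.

The tephra layer sits at varve 85 from the core base, so 245 − 85 = 160 varves formed after it.
1935 − 160 = 1775 CE.

1775 CE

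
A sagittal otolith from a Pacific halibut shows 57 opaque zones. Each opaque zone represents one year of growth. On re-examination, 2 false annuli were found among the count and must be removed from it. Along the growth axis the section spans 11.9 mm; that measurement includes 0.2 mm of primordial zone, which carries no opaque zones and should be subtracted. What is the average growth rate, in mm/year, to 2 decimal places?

True opaque zone count = 57 − 2 = 55.
The growth record spans 11.9 − 0.2 = 11.7 mm.
Mean rate = 11.7 mm / 55 years ≈ 0.21 mm/year.

0.21 mm/year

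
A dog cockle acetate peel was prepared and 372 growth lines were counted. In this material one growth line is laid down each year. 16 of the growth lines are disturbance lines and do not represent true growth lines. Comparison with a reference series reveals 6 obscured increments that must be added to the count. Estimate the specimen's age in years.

Adjusted count: 372 − 16 + 6 = 362 growth lines.
At one growth line per year, that is 362 years.

362 years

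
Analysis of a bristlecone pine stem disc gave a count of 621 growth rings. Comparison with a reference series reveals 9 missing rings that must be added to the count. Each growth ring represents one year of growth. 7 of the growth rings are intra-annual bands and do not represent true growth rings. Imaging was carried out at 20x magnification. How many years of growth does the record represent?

True growth ring count = 621 − 7 + 9 = 623.
At one growth ring per year, that is 623 years.

623 years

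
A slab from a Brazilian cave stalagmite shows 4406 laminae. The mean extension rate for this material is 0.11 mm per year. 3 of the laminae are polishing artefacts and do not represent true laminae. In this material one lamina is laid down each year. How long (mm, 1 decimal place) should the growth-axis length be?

True lamina count = 4406 − 3 = 4403.
4403 years at 0.11 mm/year gives 0.11 × 4403 = 484.3 mm.

484.3 mm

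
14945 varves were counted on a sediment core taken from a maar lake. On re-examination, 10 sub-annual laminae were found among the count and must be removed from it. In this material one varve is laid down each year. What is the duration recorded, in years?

Correcting the raw count gives 14945 − 10 = 14935 true varves.
At one varve per year, that is 14935 years.

14935 years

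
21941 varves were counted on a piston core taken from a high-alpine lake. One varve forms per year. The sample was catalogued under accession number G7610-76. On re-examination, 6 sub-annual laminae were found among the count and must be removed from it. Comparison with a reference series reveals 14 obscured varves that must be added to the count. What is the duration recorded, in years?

After corrections the count is 21941 − 6 + 14 = 21949 varves.
One varve per year makes the duration 21949 years.

21949 years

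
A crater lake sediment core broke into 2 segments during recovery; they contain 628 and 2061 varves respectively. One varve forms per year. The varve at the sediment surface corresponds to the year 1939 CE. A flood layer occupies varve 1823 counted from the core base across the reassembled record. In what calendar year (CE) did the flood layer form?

Total varves = 628 + 2061 = 2689.
Between varve 1823 and the sediment surface there are 2689 − 1823 = 866 varves.
1939 − 866 = 1073 CE.

1073 CE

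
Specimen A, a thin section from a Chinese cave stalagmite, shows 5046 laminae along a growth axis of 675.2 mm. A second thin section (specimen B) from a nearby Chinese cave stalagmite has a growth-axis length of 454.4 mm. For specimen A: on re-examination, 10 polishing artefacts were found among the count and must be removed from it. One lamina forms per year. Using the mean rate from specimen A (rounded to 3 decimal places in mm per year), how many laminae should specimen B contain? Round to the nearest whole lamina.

3391 laminae

Specimen A: after corrections the count is 5046 − 10 = 5036 laminae.
A: 675.2 mm over 5036 years gives 675.2 / 5036 ≈ 0.134 mm per year.
B spans 454.4 / 0.134 = 3391.04 years ≈ 3391 laminae.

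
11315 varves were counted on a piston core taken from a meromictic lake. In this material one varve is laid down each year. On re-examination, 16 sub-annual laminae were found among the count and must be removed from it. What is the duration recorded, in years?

11299 years

Adjusted count: 11315 − 16 = 11299 varves.
One varve per year makes the duration 11299 years.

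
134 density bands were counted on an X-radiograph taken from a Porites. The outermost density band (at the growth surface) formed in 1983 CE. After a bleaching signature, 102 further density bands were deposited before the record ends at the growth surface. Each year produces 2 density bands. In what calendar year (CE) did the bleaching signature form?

1932 CE

There are 102 density bands younger than the bleaching signature.
With 2 density bands per year, 102 / 2 = 51 years.
The density band at the growth surface is 1983 CE, so the bleaching signature dates to 1983 − 51 = 1932 CE.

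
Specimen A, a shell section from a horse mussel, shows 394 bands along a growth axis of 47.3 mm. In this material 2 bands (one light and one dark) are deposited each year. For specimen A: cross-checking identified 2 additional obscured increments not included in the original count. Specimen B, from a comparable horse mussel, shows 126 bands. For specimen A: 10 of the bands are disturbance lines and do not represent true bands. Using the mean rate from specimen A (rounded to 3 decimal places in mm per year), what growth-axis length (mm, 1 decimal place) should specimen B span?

15.4 mm

Specimen A: correcting the raw count gives 394 − 10 + 2 = 386 true bands.
Specimen A: 386 bands at 2 per year is 386 / 2 = 193 years.
A: 47.3 mm over 193 years gives 47.3 / 193 ≈ 0.245 mm per year.
Specimen B: 126 bands at 2 per year is 126 / 2 = 63 years. Length of B = 0.245 × 63 = 15.4 mm.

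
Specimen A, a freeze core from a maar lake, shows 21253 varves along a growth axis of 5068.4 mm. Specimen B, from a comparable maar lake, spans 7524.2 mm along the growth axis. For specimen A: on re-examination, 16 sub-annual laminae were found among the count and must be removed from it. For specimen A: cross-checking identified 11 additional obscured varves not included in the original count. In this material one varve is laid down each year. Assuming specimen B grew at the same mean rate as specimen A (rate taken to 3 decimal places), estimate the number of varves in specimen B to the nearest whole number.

31482 varves

Specimen A: true varve count = 21253 − 16 + 11 = 21248.
A: Extension rate ≈ 5068.4 / 21248 = 0.239 mm per year.
For B, 7524.2 / 0.239 = 31482.01 years ≈ 31482 varves.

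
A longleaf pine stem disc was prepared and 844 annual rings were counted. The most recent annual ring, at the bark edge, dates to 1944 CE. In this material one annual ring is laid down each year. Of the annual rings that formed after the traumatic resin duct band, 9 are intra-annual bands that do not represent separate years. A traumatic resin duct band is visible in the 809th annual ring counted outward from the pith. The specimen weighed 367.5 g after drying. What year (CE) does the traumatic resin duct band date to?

1918 CE

The traumatic resin duct band sits at annual ring 809 from the pith, so 844 − 809 = 35 annual rings formed after it.
Removing the 9 false annual rings leaves 35 − 9 = 26 true annual rings beyond the traumatic resin duct band.
1944 − 26 = 1918 CE.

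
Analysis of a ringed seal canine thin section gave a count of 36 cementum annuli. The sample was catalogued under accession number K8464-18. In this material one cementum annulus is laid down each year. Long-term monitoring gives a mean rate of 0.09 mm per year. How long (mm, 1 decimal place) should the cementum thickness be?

3.2 mm

36 years of growth are recorded.
36 years at 0.09 mm/year gives 0.09 × 36 = 3.2 mm.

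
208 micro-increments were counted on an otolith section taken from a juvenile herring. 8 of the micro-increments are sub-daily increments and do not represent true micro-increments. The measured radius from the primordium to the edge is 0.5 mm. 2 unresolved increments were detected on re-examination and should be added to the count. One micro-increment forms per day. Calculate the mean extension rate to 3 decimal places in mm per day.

True micro-increment count = 208 − 8 + 2 = 202.
Mean rate = 0.5 mm / 202 days ≈ 0.002 mm per day.

0.002 mm per day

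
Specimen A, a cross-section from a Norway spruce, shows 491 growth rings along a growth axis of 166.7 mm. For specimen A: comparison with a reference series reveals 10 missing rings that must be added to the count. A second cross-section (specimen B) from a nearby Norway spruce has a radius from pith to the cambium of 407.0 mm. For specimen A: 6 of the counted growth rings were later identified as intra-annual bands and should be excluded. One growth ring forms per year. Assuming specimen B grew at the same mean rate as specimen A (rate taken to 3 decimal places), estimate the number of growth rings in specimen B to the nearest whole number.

Specimen A: after corrections the count is 491 − 6 + 10 = 495 growth rings.
A: Mean rate = 166.7 mm / 495 years ≈ 0.337 mm/yr.
B spans 407.0 / 0.337 = 1207.72 years ≈ 1208 growth rings.

1208 growth rings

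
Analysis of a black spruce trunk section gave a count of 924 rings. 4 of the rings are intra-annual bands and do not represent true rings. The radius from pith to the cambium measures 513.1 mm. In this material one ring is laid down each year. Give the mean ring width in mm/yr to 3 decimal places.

0.558 mm/yr

True ring count = 924 − 4 = 920.
513.1 mm over 920 years gives 513.1 / 920 ≈ 0.558 mm/yr.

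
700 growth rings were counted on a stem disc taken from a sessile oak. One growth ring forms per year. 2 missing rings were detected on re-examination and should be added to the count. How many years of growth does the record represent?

After corrections the count is 700 + 2 = 702 growth rings.
At one growth ring per year, that is 702 years.

702 yr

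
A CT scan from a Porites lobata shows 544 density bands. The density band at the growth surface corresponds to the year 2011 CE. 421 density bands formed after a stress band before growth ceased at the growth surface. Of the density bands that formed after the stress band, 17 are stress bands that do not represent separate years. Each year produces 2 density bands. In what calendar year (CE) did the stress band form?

1809 CE

There are 421 density bands younger than the stress band.
Removing the 17 false density bands leaves 421 − 17 = 404 true density bands beyond the stress band.
404 density bands at 2 per year is 404 / 2 = 202 years.
The density band at the growth surface is 2011 CE, so the stress band dates to 2011 − 202 = 1809 CE.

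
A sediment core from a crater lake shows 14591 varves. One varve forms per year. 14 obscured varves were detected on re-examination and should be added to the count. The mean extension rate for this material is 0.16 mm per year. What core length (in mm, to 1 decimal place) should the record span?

2336.8 mm

Correcting the raw count gives 14591 + 14 = 14605 true varves.
Length ≈ 0.16 × 14605 = 2336.8 mm.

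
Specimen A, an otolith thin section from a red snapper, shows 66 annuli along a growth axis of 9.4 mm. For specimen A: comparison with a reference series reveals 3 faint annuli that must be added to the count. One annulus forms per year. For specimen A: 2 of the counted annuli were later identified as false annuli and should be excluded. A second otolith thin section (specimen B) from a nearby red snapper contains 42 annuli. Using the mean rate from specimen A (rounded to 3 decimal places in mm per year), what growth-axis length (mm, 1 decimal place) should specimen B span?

5.9 mm

Specimen A: correcting the raw count gives 66 − 2 + 3 = 67 true annuli.
A: Extension rate ≈ 9.4 / 67 = 0.140 mm/yr.
For B, 0.140 mm/year × 42 years = 5.9 mm.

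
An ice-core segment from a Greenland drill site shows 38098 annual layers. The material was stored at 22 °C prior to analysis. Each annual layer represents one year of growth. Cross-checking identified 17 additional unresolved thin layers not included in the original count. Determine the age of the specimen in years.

38115 years

After corrections the count is 38098 + 17 = 38115 annual layers.
With a one-to-one annual layer periodicity this is 38115 years.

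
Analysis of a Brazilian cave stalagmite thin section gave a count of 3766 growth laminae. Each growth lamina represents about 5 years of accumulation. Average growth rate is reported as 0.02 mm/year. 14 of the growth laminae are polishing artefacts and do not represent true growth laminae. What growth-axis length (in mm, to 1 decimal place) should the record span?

375.2 mm

Correcting the raw count gives 3766 − 14 = 3752 true growth laminae.
3752 growth laminae at 5 years each span 3752 × 5 = 18760 years.
Length ≈ 0.02 × 18760 = 375.2 mm.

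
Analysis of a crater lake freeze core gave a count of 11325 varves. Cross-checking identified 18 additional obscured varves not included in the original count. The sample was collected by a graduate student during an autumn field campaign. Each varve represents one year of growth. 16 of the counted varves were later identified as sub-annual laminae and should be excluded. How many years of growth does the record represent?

11327 years

Correcting the raw count gives 11325 − 16 + 18 = 11327 true varves.
One varve per year makes the duration 11327 years.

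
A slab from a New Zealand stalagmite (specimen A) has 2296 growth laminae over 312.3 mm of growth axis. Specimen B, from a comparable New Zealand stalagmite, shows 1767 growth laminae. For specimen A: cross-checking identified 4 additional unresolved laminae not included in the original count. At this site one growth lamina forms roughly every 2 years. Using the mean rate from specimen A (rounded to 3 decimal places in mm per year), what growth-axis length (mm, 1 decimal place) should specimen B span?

Specimen A: adjusted count: 2296 + 4 = 2300 growth laminae.
Specimen A: multiplying by 2 years per growth lamina: 2300 × 2 = 4600 years.
A: Extension rate ≈ 312.3 / 4600 = 0.068 mm per year.
Specimen B: at 2 years per growth lamina, 1767 × 2 = 3534 years. Length of B = 0.068 × 3534 = 240.3 mm.

240.3 mm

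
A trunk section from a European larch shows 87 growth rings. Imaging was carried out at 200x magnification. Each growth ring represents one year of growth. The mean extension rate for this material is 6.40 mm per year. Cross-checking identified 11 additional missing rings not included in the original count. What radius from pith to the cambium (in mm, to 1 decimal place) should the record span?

True growth ring count = 87 + 11 = 98.
98 years at 6.40 mm/year gives 6.40 × 98 = 627.2 mm.

627.2 mm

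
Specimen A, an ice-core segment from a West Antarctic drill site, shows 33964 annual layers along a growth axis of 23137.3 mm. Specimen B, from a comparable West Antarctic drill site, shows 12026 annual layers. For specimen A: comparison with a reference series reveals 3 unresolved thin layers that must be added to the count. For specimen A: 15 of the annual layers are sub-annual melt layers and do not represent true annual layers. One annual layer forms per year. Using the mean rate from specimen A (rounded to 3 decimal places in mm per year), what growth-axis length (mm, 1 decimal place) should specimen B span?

Specimen A: after corrections the count is 33964 − 15 + 3 = 33952 annual layers.
A: Extension rate ≈ 23137.3 / 33952 = 0.681 mm/yr.
Length of B = 0.681 × 12026 = 8189.7 mm.

8189.7 mm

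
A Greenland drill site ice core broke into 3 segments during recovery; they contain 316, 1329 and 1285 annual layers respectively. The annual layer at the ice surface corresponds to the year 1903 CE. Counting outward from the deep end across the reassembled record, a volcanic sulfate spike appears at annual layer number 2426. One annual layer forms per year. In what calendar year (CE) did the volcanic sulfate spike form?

Total annual layers = 316 + 1329 + 1285 = 2930.
2930 − 2426 = 504 annual layers lie beyond the volcanic sulfate spike toward the ice surface.
The annual layer at the ice surface is 1903 CE, so the volcanic sulfate spike dates to 1903 − 504 = 1399 CE.

1399 CE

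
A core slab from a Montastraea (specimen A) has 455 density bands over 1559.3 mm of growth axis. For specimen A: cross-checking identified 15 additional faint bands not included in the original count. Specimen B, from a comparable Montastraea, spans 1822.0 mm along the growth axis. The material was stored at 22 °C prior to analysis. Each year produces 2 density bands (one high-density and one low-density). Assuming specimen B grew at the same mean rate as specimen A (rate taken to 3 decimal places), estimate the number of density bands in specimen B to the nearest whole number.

Specimen A: correcting the raw count gives 455 + 15 = 470 true density bands.
Specimen A: dividing by 2 density bands per year: 470 / 2 = 235 years.
A: Extension rate ≈ 1559.3 / 235 = 6.635 mm/year.
Specimen B: 1822.0 mm / 6.635 mm per year = 274.60 years; at 2 density bands per year that is 274.60 × 2 ≈ 549 density bands.

549 density bands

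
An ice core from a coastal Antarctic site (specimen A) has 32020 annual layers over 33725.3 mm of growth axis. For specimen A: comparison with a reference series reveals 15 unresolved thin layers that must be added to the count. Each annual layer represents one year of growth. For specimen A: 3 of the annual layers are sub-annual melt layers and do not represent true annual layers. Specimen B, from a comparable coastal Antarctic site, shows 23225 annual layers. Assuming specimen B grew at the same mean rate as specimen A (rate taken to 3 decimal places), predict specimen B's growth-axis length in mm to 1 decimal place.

24455.9 mm

Specimen A: adjusted count: 32020 − 3 + 15 = 32032 annual layers.
A: 33725.3 mm over 32032 years gives 33725.3 / 32032 ≈ 1.053 mm/yr.
For B, 1.053 mm/year × 23225 years = 24455.9 mm.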